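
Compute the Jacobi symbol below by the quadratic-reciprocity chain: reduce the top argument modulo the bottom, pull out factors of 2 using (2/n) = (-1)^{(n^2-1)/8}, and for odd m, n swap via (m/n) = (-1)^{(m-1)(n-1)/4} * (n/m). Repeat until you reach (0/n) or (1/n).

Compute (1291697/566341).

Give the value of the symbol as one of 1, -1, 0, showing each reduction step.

-1

(1291697/566341): 1291697 mod 566341 = 159015, so (1291697/566341) = (159015/566341)
flip (159015/566341) -> (566341/159015): both odd, 159015 mod 4 = 3, 566341 mod 4 = 1, so the flip contributes +1; sign now +1
(566341/159015): 566341 mod 159015 = 89296, so (566341/159015) = (89296/159015)
factor out 2^4: 89296 = 2^4·5581; with 159015 mod 8 = 7, (2/159015) = +1; sign now +1; continue with (5581/159015)
flip (5581/159015) -> (159015/5581): both odd, 5581 mod 4 = 1, 159015 mod 4 = 3, so the flip contributes +1; sign now +1
(159015/5581): 159015 mod 5581 = 2747, so (159015/5581) = (2747/5581)
flip (2747/5581) -> (5581/2747): both odd, 2747 mod 4 = 3, 5581 mod 4 = 1, so the flip contributes +1; sign now +1
(5581/2747): 5581 mod 2747 = 87, so (5581/2747) = (87/2747)
flip (87/2747) -> (2747/87): both odd, 87 mod 4 = 3, 2747 mod 4 = 3, so the flip contributes -1; sign now -1
(2747/87): 2747 mod 87 = 50, so (2747/87) = (50/87)
factor out 2^1: 50 = 2^1·25; with 87 mod 8 = 7, (2/87) = +1; sign now -1; continue with (25/87)
flip (25/87) -> (87/25): both odd, 25 mod 4 = 1, 87 mod 4 = 3, so the flip contributes +1; sign now -1
(87/25): 87 mod 25 = 12, so (87/25) = (12/25)
factor out 2^2: 12 = 2^2·3; with 25 mod 8 = 1, (2/25) = +1; sign now -1; continue with (3/25)
flip (3/25) -> (25/3): both odd, 3 mod 4 = 3, 25 mod 4 = 1, so the flip contributes +1; sign now -1
(25/3): 25 mod 3 = 1, so (25/3) = (1/3)
reached (1/3) = 1, so the symbol is -1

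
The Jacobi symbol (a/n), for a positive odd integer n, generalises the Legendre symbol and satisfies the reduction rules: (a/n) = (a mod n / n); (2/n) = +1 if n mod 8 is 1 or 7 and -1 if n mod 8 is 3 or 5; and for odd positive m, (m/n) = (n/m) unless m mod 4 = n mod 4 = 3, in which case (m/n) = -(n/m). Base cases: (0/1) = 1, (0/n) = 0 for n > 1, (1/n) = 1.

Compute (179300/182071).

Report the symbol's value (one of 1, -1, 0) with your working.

0

factor out 2^2: 179300 = 2^2·44825; with 182071 mod 8 = 7, (2/182071) = +1; sign now +1; continue with (44825/182071)
flip (44825/182071) -> (182071/44825): both odd, 44825 mod 4 = 1, 182071 mod 4 = 3, so the flip contributes +1; sign now +1
(182071/44825): 182071 mod 44825 = 2771, so (182071/44825) = (2771/44825)
flip (2771/44825) -> (44825/2771): both odd, 2771 mod 4 = 3, 44825 mod 4 = 1, so the flip contributes +1; sign now +1
(44825/2771): 44825 mod 2771 = 489, so (44825/2771) = (489/2771)
flip (489/2771) -> (2771/489): both odd, 489 mod 4 = 1, 2771 mod 4 = 3, so the flip contributes +1; sign now +1
(2771/489): 2771 mod 489 = 326, so (2771/489) = (326/489)
factor out 2^1: 326 = 2^1·163; with 489 mod 8 = 1, (2/489) = +1; sign now +1; continue with (163/489)
flip (163/489) -> (489/163): both odd, 163 mod 4 = 3, 489 mod 4 = 1, so the flip contributes +1; sign now +1
(489/163): 489 mod 163 = 0, so (489/163) = (0/163)
reached (0/163); gcd(a, n) > 1, so (0/163) = 0 and the symbol is 0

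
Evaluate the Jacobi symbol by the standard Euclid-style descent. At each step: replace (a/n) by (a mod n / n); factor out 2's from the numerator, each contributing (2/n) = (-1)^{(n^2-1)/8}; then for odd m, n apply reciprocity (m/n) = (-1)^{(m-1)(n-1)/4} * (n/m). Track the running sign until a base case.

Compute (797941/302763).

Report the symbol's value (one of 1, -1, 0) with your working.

(797941/302763) = (192415/302763)   [reduce mod 302763]
reciprocity: (192415/302763) = -1·(302763/192415) since 192415 mod 4 = 3, 302763 mod 4 = 3; sign now -1
(302763/192415) = (110348/192415)   [reduce mod 192415]
110348 = 2^2·27587; (2/192415) = +1 since 192415 mod 8 = 7, so (110348/192415) = (+1)^2·(27587/192415); sign now -1
reciprocity: (27587/192415) = -1·(192415/27587) since 27587 mod 4 = 3, 192415 mod 4 = 3; sign now +1
(192415/27587) = (26893/27587)   [reduce mod 27587]
reciprocity: (26893/27587) = +1·(27587/26893) since 26893 mod 4 = 1, 27587 mod 4 = 3; sign now +1
(27587/26893) = (694/26893)   [reduce mod 26893]
694 = 2^1·347; (2/26893) = -1 since 26893 mod 8 = 5, so (694/26893) = (-1)^1·(347/26893); sign now -1
reciprocity: (347/26893) = +1·(26893/347) since 347 mod 4 = 3, 26893 mod 4 = 1; sign now -1
(26893/347) = (174/347)   [reduce mod 347]
174 = 2^1·87; (2/347) = -1 since 347 mod 8 = 3, so (174/347) = (-1)^1·(87/347); sign now +1
reciprocity: (87/347) = -1·(347/87) since 87 mod 4 = 3, 347 mod 4 = 3; sign now -1
(347/87) = (86/87)   [reduce mod 87]
86 = 2^1·43; (2/87) = +1 since 87 mod 8 = 7, so (86/87) = (+1)^1·(43/87); sign now -1
reciprocity: (43/87) = -1·(87/43) since 43 mod 4 = 3, 87 mod 4 = 3; sign now +1
(87/43) = (1/43)   [reduce mod 43]
(1/43) = 1; final value = sign = +1

1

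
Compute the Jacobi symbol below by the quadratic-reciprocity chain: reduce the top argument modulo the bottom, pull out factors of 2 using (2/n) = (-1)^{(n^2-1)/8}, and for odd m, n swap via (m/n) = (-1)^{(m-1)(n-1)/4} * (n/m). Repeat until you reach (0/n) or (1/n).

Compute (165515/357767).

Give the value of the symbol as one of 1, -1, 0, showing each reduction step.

1

reciprocity: (165515/357767) = -1·(357767/165515) since 165515 mod 4 = 3, 357767 mod 4 = 3; sign now -1
(357767/165515) = (26737/165515)   [reduce mod 165515]
reciprocity: (26737/165515) = +1·(165515/26737) since 26737 mod 4 = 1, 165515 mod 4 = 3; sign now -1
(165515/26737) = (5093/26737)   [reduce mod 26737]
reciprocity: (5093/26737) = +1·(26737/5093) since 5093 mod 4 = 1, 26737 mod 4 = 1; sign now -1
(26737/5093) = (1272/5093)   [reduce mod 5093]
1272 = 2^3·159; (2/5093) = -1 since 5093 mod 8 = 5, so (1272/5093) = (-1)^3·(159/5093); sign now +1
reciprocity: (159/5093) = +1·(5093/159) since 159 mod 4 = 3, 5093 mod 4 = 1; sign now +1
(5093/159) = (5/159)   [reduce mod 159]
reciprocity: (5/159) = +1·(159/5) since 5 mod 4 = 1, 159 mod 4 = 3; sign now +1
(159/5) = (4/5)   [reduce mod 5]
4 = 2^2·1; (2/5) = -1 since 5 mod 8 = 5, so (4/5) = (-1)^2·(1/5); sign now +1
(1/5) = 1; final value = sign = +1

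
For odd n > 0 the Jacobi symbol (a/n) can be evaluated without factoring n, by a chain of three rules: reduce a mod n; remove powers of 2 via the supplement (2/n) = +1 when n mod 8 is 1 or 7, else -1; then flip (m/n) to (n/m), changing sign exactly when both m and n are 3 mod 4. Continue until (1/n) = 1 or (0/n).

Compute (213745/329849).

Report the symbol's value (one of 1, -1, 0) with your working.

-1

flip (213745/329849) -> (329849/213745): both odd, 213745 mod 4 = 1, 329849 mod 4 = 1, so the flip contributes +1; sign now +1
(329849/213745): 329849 mod 213745 = 116104, so (329849/213745) = (116104/213745)
factor out 2^3: 116104 = 2^3·14513; with 213745 mod 8 = 1, (2/213745) = +1; sign now +1; continue with (14513/213745)
flip (14513/213745) -> (213745/14513): both odd, 14513 mod 4 = 1, 213745 mod 4 = 1, so the flip contributes +1; sign now +1
(213745/14513): 213745 mod 14513 = 10563, so (213745/14513) = (10563/14513)
flip (10563/14513) -> (14513/10563): both odd, 10563 mod 4 = 3, 14513 mod 4 = 1, so the flip contributes +1; sign now +1
(14513/10563): 14513 mod 10563 = 3950, so (14513/10563) = (3950/10563)
factor out 2^1: 3950 = 2^1·1975; with 10563 mod 8 = 3, (2/10563) = -1; sign now -1; continue with (1975/10563)
flip (1975/10563) -> (10563/1975): both odd, 1975 mod 4 = 3, 10563 mod 4 = 3, so the flip contributes -1; sign now +1
(10563/1975): 10563 mod 1975 = 688, so (10563/1975) = (688/1975)
factor out 2^4: 688 = 2^4·43; with 1975 mod 8 = 7, (2/1975) = +1; sign now +1; continue with (43/1975)
flip (43/1975) -> (1975/43): both odd, 43 mod 4 = 3, 1975 mod 4 = 3, so the flip contributes -1; sign now -1
(1975/43): 1975 mod 43 = 40, so (1975/43) = (40/43)
factor out 2^3: 40 = 2^3·5; with 43 mod 8 = 3, (2/43) = -1; sign now +1; continue with (5/43)
flip (5/43) -> (43/5): both odd, 5 mod 4 = 1, 43 mod 4 = 3, so the flip contributes +1; sign now +1
(43/5): 43 mod 5 = 3, so (43/5) = (3/5)
flip (3/5) -> (5/3): both odd, 3 mod 4 = 3, 5 mod 4 = 1, so the flip contributes +1; sign now +1
(5/3): 5 mod 3 = 2, so (5/3) = (2/3)
factor out 2^1: 2 = 2^1·1; with 3 mod 8 = 3, (2/3) = -1; sign now -1; continue with (1/3)
reached (1/3) = 1, so the symbol is -1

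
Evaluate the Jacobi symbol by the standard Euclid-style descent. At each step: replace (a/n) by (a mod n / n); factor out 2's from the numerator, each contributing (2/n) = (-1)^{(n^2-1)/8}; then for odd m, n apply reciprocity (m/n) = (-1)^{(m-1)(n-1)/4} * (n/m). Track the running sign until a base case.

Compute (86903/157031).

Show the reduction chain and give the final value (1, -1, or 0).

reciprocity: (86903/157031) = -1·(157031/86903) since 86903 mod 4 = 3, 157031 mod 4 = 3; sign now -1
(157031/86903) = (70128/86903)   [reduce mod 86903]
70128 = 2^4·4383; (2/86903) = +1 since 86903 mod 8 = 7, so (70128/86903) = (+1)^4·(4383/86903); sign now -1
reciprocity: (4383/86903) = -1·(86903/4383) since 4383 mod 4 = 3, 86903 mod 4 = 3; sign now +1
(86903/4383) = (3626/4383)   [reduce mod 4383]
3626 = 2^1·1813; (2/4383) = +1 since 4383 mod 8 = 7, so (3626/4383) = (+1)^1·(1813/4383); sign now +1
reciprocity: (1813/4383) = +1·(4383/1813) since 1813 mod 4 = 1, 4383 mod 4 = 3; sign now +1
(4383/1813) = (757/1813)   [reduce mod 1813]
reciprocity: (757/1813) = +1·(1813/757) since 757 mod 4 = 1, 1813 mod 4 = 1; sign now +1
(1813/757) = (299/757)   [reduce mod 757]
reciprocity: (299/757) = +1·(757/299) since 299 mod 4 = 3, 757 mod 4 = 1; sign now +1
(757/299) = (159/299)   [reduce mod 299]
reciprocity: (159/299) = -1·(299/159) since 159 mod 4 = 3, 299 mod 4 = 3; sign now -1
(299/159) = (140/159)   [reduce mod 159]
140 = 2^2·35; (2/159) = +1 since 159 mod 8 = 7, so (140/159) = (+1)^2·(35/159); sign now -1
reciprocity: (35/159) = -1·(159/35) since 35 mod 4 = 3, 159 mod 4 = 3; sign now +1
(159/35) = (19/35)   [reduce mod 35]
reciprocity: (19/35) = -1·(35/19) since 19 mod 4 = 3, 35 mod 4 = 3; sign now -1
(35/19) = (16/19)   [reduce mod 19]
16 = 2^4·1; (2/19) = -1 since 19 mod 8 = 3, so (16/19) = (-1)^4·(1/19); sign now -1
(1/19) = 1; final value = sign = -1

-1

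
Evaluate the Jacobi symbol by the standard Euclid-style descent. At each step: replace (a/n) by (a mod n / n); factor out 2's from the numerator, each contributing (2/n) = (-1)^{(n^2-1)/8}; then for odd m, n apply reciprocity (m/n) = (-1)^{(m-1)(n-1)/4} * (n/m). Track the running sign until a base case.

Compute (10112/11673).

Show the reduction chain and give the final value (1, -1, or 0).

10112 = 2^7·79; (2/11673) = +1 since 11673 mod 8 = 1, so (10112/11673) = (+1)^7·(79/11673); sign now +1
reciprocity: (79/11673) = +1·(11673/79) since 79 mod 4 = 3, 11673 mod 4 = 1; sign now +1
(11673/79) = (60/79)   [reduce mod 79]
60 = 2^2·15; (2/79) = +1 since 79 mod 8 = 7, so (60/79) = (+1)^2·(15/79); sign now +1
reciprocity: (15/79) = -1·(79/15) since 15 mod 4 = 3, 79 mod 4 = 3; sign now -1
(79/15) = (4/15)   [reduce mod 15]
4 = 2^2·1; (2/15) = +1 since 15 mod 8 = 7, so (4/15) = (+1)^2·(1/15); sign now -1
(1/15) = 1; final value = sign = -1

-1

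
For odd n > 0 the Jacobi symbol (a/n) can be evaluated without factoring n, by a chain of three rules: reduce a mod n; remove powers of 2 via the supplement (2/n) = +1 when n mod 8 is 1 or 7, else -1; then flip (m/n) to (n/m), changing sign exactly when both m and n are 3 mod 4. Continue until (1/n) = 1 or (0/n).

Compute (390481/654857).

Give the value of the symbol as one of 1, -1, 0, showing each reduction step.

0

flip (390481/654857) -> (654857/390481): both odd, 390481 mod 4 = 1, 654857 mod 4 = 1, so the flip contributes +1; sign now +1
(654857/390481): 654857 mod 390481 = 264376, so (654857/390481) = (264376/390481)
factor out 2^3: 264376 = 2^3·33047; with 390481 mod 8 = 1, (2/390481) = +1; sign now +1; continue with (33047/390481)
flip (33047/390481) -> (390481/33047): both odd, 33047 mod 4 = 3, 390481 mod 4 = 1, so the flip contributes +1; sign now +1
(390481/33047): 390481 mod 33047 = 26964, so (390481/33047) = (26964/33047)
factor out 2^2: 26964 = 2^2·6741; with 33047 mod 8 = 7, (2/33047) = +1; sign now +1; continue with (6741/33047)
flip (6741/33047) -> (33047/6741): both odd, 6741 mod 4 = 1, 33047 mod 4 = 3, so the flip contributes +1; sign now +1
(33047/6741): 33047 mod 6741 = 6083, so (33047/6741) = (6083/6741)
flip (6083/6741) -> (6741/6083): both odd, 6083 mod 4 = 3, 6741 mod 4 = 1, so the flip contributes +1; sign now +1
(6741/6083): 6741 mod 6083 = 658, so (6741/6083) = (658/6083)
factor out 2^1: 658 = 2^1·329; with 6083 mod 8 = 3, (2/6083) = -1; sign now -1; continue with (329/6083)
flip (329/6083) -> (6083/329): both odd, 329 mod 4 = 1, 6083 mod 4 = 3, so the flip contributes +1; sign now -1
(6083/329): 6083 mod 329 = 161, so (6083/329) = (161/329)
flip (161/329) -> (329/161): both odd, 161 mod 4 = 1, 329 mod 4 = 1, so the flip contributes +1; sign now -1
(329/161): 329 mod 161 = 7, so (329/161) = (7/161)
flip (7/161) -> (161/7): both odd, 7 mod 4 = 3, 161 mod 4 = 1, so the flip contributes +1; sign now -1
(161/7): 161 mod 7 = 0, so (161/7) = (0/7)
reached (0/7); gcd(a, n) > 1, so (0/7) = 0 and the symbol is 0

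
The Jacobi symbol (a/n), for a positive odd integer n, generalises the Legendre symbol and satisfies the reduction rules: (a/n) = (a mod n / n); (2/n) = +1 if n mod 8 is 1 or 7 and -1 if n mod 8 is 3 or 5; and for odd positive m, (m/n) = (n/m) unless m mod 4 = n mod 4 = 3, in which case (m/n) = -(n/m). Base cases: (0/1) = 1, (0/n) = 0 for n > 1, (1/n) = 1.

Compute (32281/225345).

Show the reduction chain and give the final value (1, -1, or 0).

reciprocity: (32281/225345) = +1·(225345/32281) since 32281 mod 4 = 1, 225345 mod 4 = 1; sign now +1
(225345/32281) = (31659/32281)   [reduce mod 32281]
reciprocity: (31659/32281) = +1·(32281/31659) since 31659 mod 4 = 3, 32281 mod 4 = 1; sign now +1
(32281/31659) = (622/31659)   [reduce mod 31659]
622 = 2^1·311; (2/31659) = -1 since 31659 mod 8 = 3, so (622/31659) = (-1)^1·(311/31659); sign now -1
reciprocity: (311/31659) = -1·(31659/311) since 311 mod 4 = 3, 31659 mod 4 = 3; sign now +1
(31659/311) = (248/311)   [reduce mod 311]
248 = 2^3·31; (2/311) = +1 since 311 mod 8 = 7, so (248/311) = (+1)^3·(31/311); sign now +1
reciprocity: (31/311) = -1·(311/31) since 31 mod 4 = 3, 311 mod 4 = 3; sign now -1
(311/31) = (1/31)   [reduce mod 31]
(1/31) = 1; final value = sign = -1

-1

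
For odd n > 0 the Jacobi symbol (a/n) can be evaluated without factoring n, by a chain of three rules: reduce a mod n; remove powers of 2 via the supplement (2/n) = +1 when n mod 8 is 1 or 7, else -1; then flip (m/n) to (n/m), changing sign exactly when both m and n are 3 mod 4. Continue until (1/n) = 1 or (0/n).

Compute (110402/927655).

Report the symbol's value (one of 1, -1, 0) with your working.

-1

110402 = 2^1·55201; (2/927655) = +1 since 927655 mod 8 = 7, so (110402/927655) = (+1)^1·(55201/927655); sign now +1
reciprocity: (55201/927655) = +1·(927655/55201) since 55201 mod 4 = 1, 927655 mod 4 = 3; sign now +1
(927655/55201) = (44439/55201)   [reduce mod 55201]
reciprocity: (44439/55201) = +1·(55201/44439) since 44439 mod 4 = 3, 55201 mod 4 = 1; sign now +1
(55201/44439) = (10762/44439)   [reduce mod 44439]
10762 = 2^1·5381; (2/44439) = +1 since 44439 mod 8 = 7, so (10762/44439) = (+1)^1·(5381/44439); sign now +1
reciprocity: (5381/44439) = +1·(44439/5381) since 5381 mod 4 = 1, 44439 mod 4 = 3; sign now +1
(44439/5381) = (1391/5381)   [reduce mod 5381]
reciprocity: (1391/5381) = +1·(5381/1391) since 1391 mod 4 = 3, 5381 mod 4 = 1; sign now +1
(5381/1391) = (1208/1391)   [reduce mod 1391]
1208 = 2^3·151; (2/1391) = +1 since 1391 mod 8 = 7, so (1208/1391) = (+1)^3·(151/1391); sign now +1
reciprocity: (151/1391) = -1·(1391/151) since 151 mod 4 = 3, 1391 mod 4 = 3; sign now -1
(1391/151) = (32/151)   [reduce mod 151]
32 = 2^5·1; (2/151) = +1 since 151 mod 8 = 7, so (32/151) = (+1)^5·(1/151); sign now -1
(1/151) = 1; final value = sign = -1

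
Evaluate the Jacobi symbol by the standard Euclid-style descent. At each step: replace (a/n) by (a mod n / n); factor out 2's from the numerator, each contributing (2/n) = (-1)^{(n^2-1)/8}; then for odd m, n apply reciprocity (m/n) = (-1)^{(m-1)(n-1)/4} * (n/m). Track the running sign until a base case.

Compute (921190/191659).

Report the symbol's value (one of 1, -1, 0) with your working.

-1

(921190/191659): 921190 mod 191659 = 154554, so (921190/191659) = (154554/191659)
factor out 2^1: 154554 = 2^1·77277; with 191659 mod 8 = 3, (2/191659) = -1; sign now -1; continue with (77277/191659)
flip (77277/191659) -> (191659/77277): both odd, 77277 mod 4 = 1, 191659 mod 4 = 3, so the flip contributes +1; sign now -1
(191659/77277): 191659 mod 77277 = 37105, so (191659/77277) = (37105/77277)
flip (37105/77277) -> (77277/37105): both odd, 37105 mod 4 = 1, 77277 mod 4 = 1, so the flip contributes +1; sign now -1
(77277/37105): 77277 mod 37105 = 3067, so (77277/37105) = (3067/37105)
flip (3067/37105) -> (37105/3067): both odd, 3067 mod 4 = 3, 37105 mod 4 = 1, so the flip contributes +1; sign now -1
(37105/3067): 37105 mod 3067 = 301, so (37105/3067) = (301/3067)
flip (301/3067) -> (3067/301): both odd, 301 mod 4 = 1, 3067 mod 4 = 3, so the flip contributes +1; sign now -1
(3067/301): 3067 mod 301 = 57, so (3067/301) = (57/301)
flip (57/301) -> (301/57): both odd, 57 mod 4 = 1, 301 mod 4 = 1, so the flip contributes +1; sign now -1
(301/57): 301 mod 57 = 16, so (301/57) = (16/57)
factor out 2^4: 16 = 2^4·1; with 57 mod 8 = 1, (2/57) = +1; sign now -1; continue with (1/57)
reached (1/57) = 1, so the symbol is -1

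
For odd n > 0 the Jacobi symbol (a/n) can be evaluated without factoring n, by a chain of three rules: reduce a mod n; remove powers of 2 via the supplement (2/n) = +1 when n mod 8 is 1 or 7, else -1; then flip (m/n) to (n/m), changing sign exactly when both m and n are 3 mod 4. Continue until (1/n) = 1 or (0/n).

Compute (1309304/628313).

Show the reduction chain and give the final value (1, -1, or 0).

1

(1309304/628313) = (52678/628313)   [reduce mod 628313]
52678 = 2^1·26339; (2/628313) = +1 since 628313 mod 8 = 1, so (52678/628313) = (+1)^1·(26339/628313); sign now +1
reciprocity: (26339/628313) = +1·(628313/26339) since 26339 mod 4 = 3, 628313 mod 4 = 1; sign now +1
(628313/26339) = (22516/26339)   [reduce mod 26339]
22516 = 2^2·5629; (2/26339) = -1 since 26339 mod 8 = 3, so (22516/26339) = (-1)^2·(5629/26339); sign now +1
reciprocity: (5629/26339) = +1·(26339/5629) since 5629 mod 4 = 1, 26339 mod 4 = 3; sign now +1
(26339/5629) = (3823/5629)   [reduce mod 5629]
reciprocity: (3823/5629) = +1·(5629/3823) since 3823 mod 4 = 3, 5629 mod 4 = 1; sign now +1
(5629/3823) = (1806/3823)   [reduce mod 3823]
1806 = 2^1·903; (2/3823) = +1 since 3823 mod 8 = 7, so (1806/3823) = (+1)^1·(903/3823); sign now +1
reciprocity: (903/3823) = -1·(3823/903) since 903 mod 4 = 3, 3823 mod 4 = 3; sign now -1
(3823/903) = (211/903)   [reduce mod 903]
reciprocity: (211/903) = -1·(903/211) since 211 mod 4 = 3, 903 mod 4 = 3; sign now +1
(903/211) = (59/211)   [reduce mod 211]
reciprocity: (59/211) = -1·(211/59) since 59 mod 4 = 3, 211 mod 4 = 3; sign now -1
(211/59) = (34/59)   [reduce mod 59]
34 = 2^1·17; (2/59) = -1 since 59 mod 8 = 3, so (34/59) = (-1)^1·(17/59); sign now +1
reciprocity: (17/59) = +1·(59/17) since 17 mod 4 = 1, 59 mod 4 = 3; sign now +1
(59/17) = (8/17)   [reduce mod 17]
8 = 2^3·1; (2/17) = +1 since 17 mod 8 = 1, so (8/17) = (+1)^3·(1/17); sign now +1
(1/17) = 1; final value = sign = +1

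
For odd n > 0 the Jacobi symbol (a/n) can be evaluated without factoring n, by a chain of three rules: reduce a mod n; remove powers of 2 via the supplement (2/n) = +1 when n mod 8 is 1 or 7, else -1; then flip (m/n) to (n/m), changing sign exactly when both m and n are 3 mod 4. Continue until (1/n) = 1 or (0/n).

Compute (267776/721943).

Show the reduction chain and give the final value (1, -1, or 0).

-1

factor out 2^9: 267776 = 2^9·523; with 721943 mod 8 = 7, (2/721943) = +1; sign now +1; continue with (523/721943)
flip (523/721943) -> (721943/523): both odd, 523 mod 4 = 3, 721943 mod 4 = 3, so the flip contributes -1; sign now -1
(721943/523): 721943 mod 523 = 203, so (721943/523) = (203/523)
flip (203/523) -> (523/203): both odd, 203 mod 4 = 3, 523 mod 4 = 3, so the flip contributes -1; sign now +1
(523/203): 523 mod 203 = 117, so (523/203) = (117/203)
flip (117/203) -> (203/117): both odd, 117 mod 4 = 1, 203 mod 4 = 3, so the flip contributes +1; sign now +1
(203/117): 203 mod 117 = 86, so (203/117) = (86/117)
factor out 2^1: 86 = 2^1·43; with 117 mod 8 = 5, (2/117) = -1; sign now -1; continue with (43/117)
flip (43/117) -> (117/43): both odd, 43 mod 4 = 3, 117 mod 4 = 1, so the flip contributes +1; sign now -1
(117/43): 117 mod 43 = 31, so (117/43) = (31/43)
flip (31/43) -> (43/31): both odd, 31 mod 4 = 3, 43 mod 4 = 3, so the flip contributes -1; sign now +1
(43/31): 43 mod 31 = 12, so (43/31) = (12/31)
factor out 2^2: 12 = 2^2·3; with 31 mod 8 = 7, (2/31) = +1; sign now +1; continue with (3/31)
flip (3/31) -> (31/3): both odd, 3 mod 4 = 3, 31 mod 4 = 3, so the flip contributes -1; sign now -1
(31/3): 31 mod 3 = 1, so (31/3) = (1/3)
reached (1/3) = 1, so the symbol is -1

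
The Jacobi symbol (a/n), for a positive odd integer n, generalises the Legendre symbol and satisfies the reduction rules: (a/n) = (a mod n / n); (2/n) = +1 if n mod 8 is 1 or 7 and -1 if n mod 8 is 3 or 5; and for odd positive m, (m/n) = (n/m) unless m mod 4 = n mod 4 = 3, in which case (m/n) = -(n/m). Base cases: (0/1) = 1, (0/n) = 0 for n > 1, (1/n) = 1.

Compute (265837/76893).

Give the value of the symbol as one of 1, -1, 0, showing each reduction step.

-1

(265837/76893): 265837 mod 76893 = 35158, so (265837/76893) = (35158/76893)
factor out 2^1: 35158 = 2^1·17579; with 76893 mod 8 = 5, (2/76893) = -1; sign now -1; continue with (17579/76893)
flip (17579/76893) -> (76893/17579): both odd, 17579 mod 4 = 3, 76893 mod 4 = 1, so the flip contributes +1; sign now -1
(76893/17579): 76893 mod 17579 = 6577, so (76893/17579) = (6577/17579)
flip (6577/17579) -> (17579/6577): both odd, 6577 mod 4 = 1, 17579 mod 4 = 3, so the flip contributes +1; sign now -1
(17579/6577): 17579 mod 6577 = 4425, so (17579/6577) = (4425/6577)
flip (4425/6577) -> (6577/4425): both odd, 4425 mod 4 = 1, 6577 mod 4 = 1, so the flip contributes +1; sign now -1
(6577/4425): 6577 mod 4425 = 2152, so (6577/4425) = (2152/4425)
factor out 2^3: 2152 = 2^3·269; with 4425 mod 8 = 1, (2/4425) = +1; sign now -1; continue with (269/4425)
flip (269/4425) -> (4425/269): both odd, 269 mod 4 = 1, 4425 mod 4 = 1, so the flip contributes +1; sign now -1
(4425/269): 4425 mod 269 = 121, so (4425/269) = (121/269)
flip (121/269) -> (269/121): both odd, 121 mod 4 = 1, 269 mod 4 = 1, so the flip contributes +1; sign now -1
(269/121): 269 mod 121 = 27, so (269/121) = (27/121)
flip (27/121) -> (121/27): both odd, 27 mod 4 = 3, 121 mod 4 = 1, so the flip contributes +1; sign now -1
(121/27): 121 mod 27 = 13, so (121/27) = (13/27)
flip (13/27) -> (27/13): both odd, 13 mod 4 = 1, 27 mod 4 = 3, so the flip contributes +1; sign now -1
(27/13): 27 mod 13 = 1, so (27/13) = (1/13)
reached (1/13) = 1, so the symbol is -1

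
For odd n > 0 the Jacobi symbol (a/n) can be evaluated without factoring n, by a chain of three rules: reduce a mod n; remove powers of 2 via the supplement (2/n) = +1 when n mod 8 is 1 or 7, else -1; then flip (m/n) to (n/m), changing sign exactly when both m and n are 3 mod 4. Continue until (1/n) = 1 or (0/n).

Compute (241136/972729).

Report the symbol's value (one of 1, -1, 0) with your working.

-1

factor out 2^4: 241136 = 2^4·15071; with 972729 mod 8 = 1, (2/972729) = +1; sign now +1; continue with (15071/972729)
flip (15071/972729) -> (972729/15071): both odd, 15071 mod 4 = 3, 972729 mod 4 = 1, so the flip contributes +1; sign now +1
(972729/15071): 972729 mod 15071 = 8185, so (972729/15071) = (8185/15071)
flip (8185/15071) -> (15071/8185): both odd, 8185 mod 4 = 1, 15071 mod 4 = 3, so the flip contributes +1; sign now +1
(15071/8185): 15071 mod 8185 = 6886, so (15071/8185) = (6886/8185)
factor out 2^1: 6886 = 2^1·3443; with 8185 mod 8 = 1, (2/8185) = +1; sign now +1; continue with (3443/8185)
flip (3443/8185) -> (8185/3443): both odd, 3443 mod 4 = 3, 8185 mod 4 = 1, so the flip contributes +1; sign now +1
(8185/3443): 8185 mod 3443 = 1299, so (8185/3443) = (1299/3443)
flip (1299/3443) -> (3443/1299): both odd, 1299 mod 4 = 3, 3443 mod 4 = 3, so the flip contributes -1; sign now -1
(3443/1299): 3443 mod 1299 = 845, so (3443/1299) = (845/1299)
flip (845/1299) -> (1299/845): both odd, 845 mod 4 = 1, 1299 mod 4 = 3, so the flip contributes +1; sign now -1
(1299/845): 1299 mod 845 = 454, so (1299/845) = (454/845)
factor out 2^1: 454 = 2^1·227; with 845 mod 8 = 5, (2/845) = -1; sign now +1; continue with (227/845)
flip (227/845) -> (845/227): both odd, 227 mod 4 = 3, 845 mod 4 = 1, so the flip contributes +1; sign now +1
(845/227): 845 mod 227 = 164, so (845/227) = (164/227)
factor out 2^2: 164 = 2^2·41; with 227 mod 8 = 3, (2/227) = -1; sign now +1; continue with (41/227)
flip (41/227) -> (227/41): both odd, 41 mod 4 = 1, 227 mod 4 = 3, so the flip contributes +1; sign now +1
(227/41): 227 mod 41 = 22, so (227/41) = (22/41)
factor out 2^1: 22 = 2^1·11; with 41 mod 8 = 1, (2/41) = +1; sign now +1; continue with (11/41)
flip (11/41) -> (41/11): both odd, 11 mod 4 = 3, 41 mod 4 = 1, so the flip contributes +1; sign now +1
(41/11): 41 mod 11 = 8, so (41/11) = (8/11)
factor out 2^3: 8 = 2^3·1; with 11 mod 8 = 3, (2/11) = -1; sign now -1; continue with (1/11)
reached (1/11) = 1, so the symbol is -1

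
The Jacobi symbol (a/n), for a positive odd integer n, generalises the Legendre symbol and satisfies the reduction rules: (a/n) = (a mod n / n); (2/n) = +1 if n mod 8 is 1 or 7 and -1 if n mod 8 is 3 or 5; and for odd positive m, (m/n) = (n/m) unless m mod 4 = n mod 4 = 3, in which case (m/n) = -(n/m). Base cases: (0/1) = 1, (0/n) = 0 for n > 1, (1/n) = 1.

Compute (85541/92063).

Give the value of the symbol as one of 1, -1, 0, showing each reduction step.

-1

flip (85541/92063) -> (92063/85541): both odd, 85541 mod 4 = 1, 92063 mod 4 = 3, so the flip contributes +1; sign now +1
(92063/85541): 92063 mod 85541 = 6522, so (92063/85541) = (6522/85541)
factor out 2^1: 6522 = 2^1·3261; with 85541 mod 8 = 5, (2/85541) = -1; sign now -1; continue with (3261/85541)
flip (3261/85541) -> (85541/3261): both odd, 3261 mod 4 = 1, 85541 mod 4 = 1, so the flip contributes +1; sign now -1
(85541/3261): 85541 mod 3261 = 755, so (85541/3261) = (755/3261)
flip (755/3261) -> (3261/755): both odd, 755 mod 4 = 3, 3261 mod 4 = 1, so the flip contributes +1; sign now -1
(3261/755): 3261 mod 755 = 241, so (3261/755) = (241/755)
flip (241/755) -> (755/241): both odd, 241 mod 4 = 1, 755 mod 4 = 3, so the flip contributes +1; sign now -1
(755/241): 755 mod 241 = 32, so (755/241) = (32/241)
factor out 2^5: 32 = 2^5·1; with 241 mod 8 = 1, (2/241) = +1; sign now -1; continue with (1/241)
reached (1/241) = 1, so the symbol is -1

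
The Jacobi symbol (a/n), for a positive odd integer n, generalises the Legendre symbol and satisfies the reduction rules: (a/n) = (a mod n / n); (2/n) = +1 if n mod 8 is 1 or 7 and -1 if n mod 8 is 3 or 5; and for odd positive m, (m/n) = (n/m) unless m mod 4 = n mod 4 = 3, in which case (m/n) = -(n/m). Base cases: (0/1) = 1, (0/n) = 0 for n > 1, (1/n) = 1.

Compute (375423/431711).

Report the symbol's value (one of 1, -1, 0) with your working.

flip (375423/431711) -> (431711/375423): both odd, 375423 mod 4 = 3, 431711 mod 4 = 3, so the flip contributes -1; sign now -1
(431711/375423): 431711 mod 375423 = 56288, so (431711/375423) = (56288/375423)
factor out 2^5: 56288 = 2^5·1759; with 375423 mod 8 = 7, (2/375423) = +1; sign now -1; continue with (1759/375423)
flip (1759/375423) -> (375423/1759): both odd, 1759 mod 4 = 3, 375423 mod 4 = 3, so the flip contributes -1; sign now +1
(375423/1759): 375423 mod 1759 = 756, so (375423/1759) = (756/1759)
factor out 2^2: 756 = 2^2·189; with 1759 mod 8 = 7, (2/1759) = +1; sign now +1; continue with (189/1759)
flip (189/1759) -> (1759/189): both odd, 189 mod 4 = 1, 1759 mod 4 = 3, so the flip contributes +1; sign now +1
(1759/189): 1759 mod 189 = 58, so (1759/189) = (58/189)
factor out 2^1: 58 = 2^1·29; with 189 mod 8 = 5, (2/189) = -1; sign now -1; continue with (29/189)
flip (29/189) -> (189/29): both odd, 29 mod 4 = 1, 189 mod 4 = 1, so the flip contributes +1; sign now -1
(189/29): 189 mod 29 = 15, so (189/29) = (15/29)
flip (15/29) -> (29/15): both odd, 15 mod 4 = 3, 29 mod 4 = 1, so the flip contributes +1; sign now -1
(29/15): 29 mod 15 = 14, so (29/15) = (14/15)
factor out 2^1: 14 = 2^1·7; with 15 mod 8 = 7, (2/15) = +1; sign now -1; continue with (7/15)
flip (7/15) -> (15/7): both odd, 7 mod 4 = 3, 15 mod 4 = 3, so the flip contributes -1; sign now +1
(15/7): 15 mod 7 = 1, so (15/7) = (1/7)
reached (1/7) = 1, so the symbol is +1

1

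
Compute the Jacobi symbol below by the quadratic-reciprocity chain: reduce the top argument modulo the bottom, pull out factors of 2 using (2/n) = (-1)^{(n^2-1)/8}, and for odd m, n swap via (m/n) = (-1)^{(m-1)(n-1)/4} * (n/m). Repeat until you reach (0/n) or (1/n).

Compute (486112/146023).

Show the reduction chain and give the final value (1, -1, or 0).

(486112/146023) = (48043/146023)   [reduce mod 146023]
reciprocity: (48043/146023) = -1·(146023/48043) since 48043 mod 4 = 3, 146023 mod 4 = 3; sign now -1
(146023/48043) = (1894/48043)   [reduce mod 48043]
1894 = 2^1·947; (2/48043) = -1 since 48043 mod 8 = 3, so (1894/48043) = (-1)^1·(947/48043); sign now +1
reciprocity: (947/48043) = -1·(48043/947) since 947 mod 4 = 3, 48043 mod 4 = 3; sign now -1
(48043/947) = (693/947)   [reduce mod 947]
reciprocity: (693/947) = +1·(947/693) since 693 mod 4 = 1, 947 mod 4 = 3; sign now -1
(947/693) = (254/693)   [reduce mod 693]
254 = 2^1·127; (2/693) = -1 since 693 mod 8 = 5, so (254/693) = (-1)^1·(127/693); sign now +1
reciprocity: (127/693) = +1·(693/127) since 127 mod 4 = 3, 693 mod 4 = 1; sign now +1
(693/127) = (58/127)   [reduce mod 127]
58 = 2^1·29; (2/127) = +1 since 127 mod 8 = 7, so (58/127) = (+1)^1·(29/127); sign now +1
reciprocity: (29/127) = +1·(127/29) since 29 mod 4 = 1, 127 mod 4 = 3; sign now +1
(127/29) = (11/29)   [reduce mod 29]
reciprocity: (11/29) = +1·(29/11) since 11 mod 4 = 3, 29 mod 4 = 1; sign now +1
(29/11) = (7/11)   [reduce mod 11]
reciprocity: (7/11) = -1·(11/7) since 7 mod 4 = 3, 11 mod 4 = 3; sign now -1
(11/7) = (4/7)   [reduce mod 7]
4 = 2^2·1; (2/7) = +1 since 7 mod 8 = 7, so (4/7) = (+1)^2·(1/7); sign now -1
(1/7) = 1; final value = sign = -1

-1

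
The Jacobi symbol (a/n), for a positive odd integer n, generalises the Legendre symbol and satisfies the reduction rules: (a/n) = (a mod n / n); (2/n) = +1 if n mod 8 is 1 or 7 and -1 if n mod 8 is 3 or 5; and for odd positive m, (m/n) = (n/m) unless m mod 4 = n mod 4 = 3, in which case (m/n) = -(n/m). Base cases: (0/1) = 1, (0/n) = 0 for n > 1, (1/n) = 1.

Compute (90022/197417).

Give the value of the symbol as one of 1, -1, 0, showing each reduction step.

-1

factor out 2^1: 90022 = 2^1·45011; with 197417 mod 8 = 1, (2/197417) = +1; sign now +1; continue with (45011/197417)
flip (45011/197417) -> (197417/45011): both odd, 45011 mod 4 = 3, 197417 mod 4 = 1, so the flip contributes +1; sign now +1
(197417/45011): 197417 mod 45011 = 17373, so (197417/45011) = (17373/45011)
flip (17373/45011) -> (45011/17373): both odd, 17373 mod 4 = 1, 45011 mod 4 = 3, so the flip contributes +1; sign now +1
(45011/17373): 45011 mod 17373 = 10265, so (45011/17373) = (10265/17373)
flip (10265/17373) -> (17373/10265): both odd, 10265 mod 4 = 1, 17373 mod 4 = 1, so the flip contributes +1; sign now +1
(17373/10265): 17373 mod 10265 = 7108, so (17373/10265) = (7108/10265)
factor out 2^2: 7108 = 2^2·1777; with 10265 mod 8 = 1, (2/10265) = +1; sign now +1; continue with (1777/10265)
flip (1777/10265) -> (10265/1777): both odd, 1777 mod 4 = 1, 10265 mod 4 = 1, so the flip contributes +1; sign now +1
(10265/1777): 10265 mod 1777 = 1380, so (10265/1777) = (1380/1777)
factor out 2^2: 1380 = 2^2·345; with 1777 mod 8 = 1, (2/1777) = +1; sign now +1; continue with (345/1777)
flip (345/1777) -> (1777/345): both odd, 345 mod 4 = 1, 1777 mod 4 = 1, so the flip contributes +1; sign now +1
(1777/345): 1777 mod 345 = 52, so (1777/345) = (52/345)
factor out 2^2: 52 = 2^2·13; with 345 mod 8 = 1, (2/345) = +1; sign now +1; continue with (13/345)
flip (13/345) -> (345/13): both odd, 13 mod 4 = 1, 345 mod 4 = 1, so the flip contributes +1; sign now +1
(345/13): 345 mod 13 = 7, so (345/13) = (7/13)
flip (7/13) -> (13/7): both odd, 7 mod 4 = 3, 13 mod 4 = 1, so the flip contributes +1; sign now +1
(13/7): 13 mod 7 = 6, so (13/7) = (6/7)
factor out 2^1: 6 = 2^1·3; with 7 mod 8 = 7, (2/7) = +1; sign now +1; continue with (3/7)
flip (3/7) -> (7/3): both odd, 3 mod 4 = 3, 7 mod 4 = 3, so the flip contributes -1; sign now -1
(7/3): 7 mod 3 = 1, so (7/3) = (1/3)
reached (1/3) = 1, so the symbol is -1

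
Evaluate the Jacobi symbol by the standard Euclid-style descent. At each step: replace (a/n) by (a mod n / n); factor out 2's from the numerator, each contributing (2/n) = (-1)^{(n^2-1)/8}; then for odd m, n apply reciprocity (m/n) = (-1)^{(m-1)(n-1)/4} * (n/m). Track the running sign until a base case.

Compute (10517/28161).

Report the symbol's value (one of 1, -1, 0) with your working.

-1

flip (10517/28161) -> (28161/10517): both odd, 10517 mod 4 = 1, 28161 mod 4 = 1, so the flip contributes +1; sign now +1
(28161/10517): 28161 mod 10517 = 7127, so (28161/10517) = (7127/10517)
flip (7127/10517) -> (10517/7127): both odd, 7127 mod 4 = 3, 10517 mod 4 = 1, so the flip contributes +1; sign now +1
(10517/7127): 10517 mod 7127 = 3390, so (10517/7127) = (3390/7127)
factor out 2^1: 3390 = 2^1·1695; with 7127 mod 8 = 7, (2/7127) = +1; sign now +1; continue with (1695/7127)
flip (1695/7127) -> (7127/1695): both odd, 1695 mod 4 = 3, 7127 mod 4 = 3, so the flip contributes -1; sign now -1
(7127/1695): 7127 mod 1695 = 347, so (7127/1695) = (347/1695)
flip (347/1695) -> (1695/347): both odd, 347 mod 4 = 3, 1695 mod 4 = 3, so the flip contributes -1; sign now +1
(1695/347): 1695 mod 347 = 307, so (1695/347) = (307/347)
flip (307/347) -> (347/307): both odd, 307 mod 4 = 3, 347 mod 4 = 3, so the flip contributes -1; sign now -1
(347/307): 347 mod 307 = 40, so (347/307) = (40/307)
factor out 2^3: 40 = 2^3·5; with 307 mod 8 = 3, (2/307) = -1; sign now +1; continue with (5/307)
flip (5/307) -> (307/5): both odd, 5 mod 4 = 1, 307 mod 4 = 3, so the flip contributes +1; sign now +1
(307/5): 307 mod 5 = 2, so (307/5) = (2/5)
factor out 2^1: 2 = 2^1·1; with 5 mod 8 = 5, (2/5) = -1; sign now -1; continue with (1/5)
reached (1/5) = 1, so the symbol is -1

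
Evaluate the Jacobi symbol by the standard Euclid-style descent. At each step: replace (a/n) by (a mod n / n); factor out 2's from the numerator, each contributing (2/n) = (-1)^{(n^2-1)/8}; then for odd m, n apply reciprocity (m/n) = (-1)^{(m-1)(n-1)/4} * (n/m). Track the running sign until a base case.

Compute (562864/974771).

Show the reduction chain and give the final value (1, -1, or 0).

562864 = 2^4·35179; (2/974771) = -1 since 974771 mod 8 = 3, so (562864/974771) = (-1)^4·(35179/974771); sign now +1
reciprocity: (35179/974771) = -1·(974771/35179) since 35179 mod 4 = 3, 974771 mod 4 = 3; sign now -1
(974771/35179) = (24938/35179)   [reduce mod 35179]
24938 = 2^1·12469; (2/35179) = -1 since 35179 mod 8 = 3, so (24938/35179) = (-1)^1·(12469/35179); sign now +1
reciprocity: (12469/35179) = +1·(35179/12469) since 12469 mod 4 = 1, 35179 mod 4 = 3; sign now +1
(35179/12469) = (10241/12469)   [reduce mod 12469]
reciprocity: (10241/12469) = +1·(12469/10241) since 10241 mod 4 = 1, 12469 mod 4 = 1; sign now +1
(12469/10241) = (2228/10241)   [reduce mod 10241]
2228 = 2^2·557; (2/10241) = +1 since 10241 mod 8 = 1, so (2228/10241) = (+1)^2·(557/10241); sign now +1
reciprocity: (557/10241) = +1·(10241/557) since 557 mod 4 = 1, 10241 mod 4 = 1; sign now +1
(10241/557) = (215/557)   [reduce mod 557]
reciprocity: (215/557) = +1·(557/215) since 215 mod 4 = 3, 557 mod 4 = 1; sign now +1
(557/215) = (127/215)   [reduce mod 215]
reciprocity: (127/215) = -1·(215/127) since 127 mod 4 = 3, 215 mod 4 = 3; sign now -1
(215/127) = (88/127)   [reduce mod 127]
88 = 2^3·11; (2/127) = +1 since 127 mod 8 = 7, so (88/127) = (+1)^3·(11/127); sign now -1
reciprocity: (11/127) = -1·(127/11) since 11 mod 4 = 3, 127 mod 4 = 3; sign now +1
(127/11) = (6/11)   [reduce mod 11]
6 = 2^1·3; (2/11) = -1 since 11 mod 8 = 3, so (6/11) = (-1)^1·(3/11); sign now -1
reciprocity: (3/11) = -1·(11/3) since 3 mod 4 = 3, 11 mod 4 = 3; sign now +1
(11/3) = (2/3)   [reduce mod 3]
2 = 2^1·1; (2/3) = -1 since 3 mod 8 = 3, so (2/3) = (-1)^1·(1/3); sign now -1
(1/3) = 1; final value = sign = -1

-1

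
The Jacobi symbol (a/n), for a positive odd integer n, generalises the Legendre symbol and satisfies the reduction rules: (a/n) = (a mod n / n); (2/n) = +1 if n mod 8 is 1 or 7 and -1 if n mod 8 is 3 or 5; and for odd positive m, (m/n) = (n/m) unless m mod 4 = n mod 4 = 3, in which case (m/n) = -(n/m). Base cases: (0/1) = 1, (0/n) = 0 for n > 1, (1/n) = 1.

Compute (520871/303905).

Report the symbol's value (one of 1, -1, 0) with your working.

1

(520871/303905): 520871 mod 303905 = 216966, so (520871/303905) = (216966/303905)
factor out 2^1: 216966 = 2^1·108483; with 303905 mod 8 = 1, (2/303905) = +1; sign now +1; continue with (108483/303905)
flip (108483/303905) -> (303905/108483): both odd, 108483 mod 4 = 3, 303905 mod 4 = 1, so the flip contributes +1; sign now +1
(303905/108483): 303905 mod 108483 = 86939, so (303905/108483) = (86939/108483)
flip (86939/108483) -> (108483/86939): both odd, 86939 mod 4 = 3, 108483 mod 4 = 3, so the flip contributes -1; sign now -1
(108483/86939): 108483 mod 86939 = 21544, so (108483/86939) = (21544/86939)
factor out 2^3: 21544 = 2^3·2693; with 86939 mod 8 = 3, (2/86939) = -1; sign now +1; continue with (2693/86939)
flip (2693/86939) -> (86939/2693): both odd, 2693 mod 4 = 1, 86939 mod 4 = 3, so the flip contributes +1; sign now +1
(86939/2693): 86939 mod 2693 = 763, so (86939/2693) = (763/2693)
flip (763/2693) -> (2693/763): both odd, 763 mod 4 = 3, 2693 mod 4 = 1, so the flip contributes +1; sign now +1
(2693/763): 2693 mod 763 = 404, so (2693/763) = (404/763)
factor out 2^2: 404 = 2^2·101; with 763 mod 8 = 3, (2/763) = -1; sign now +1; continue with (101/763)
flip (101/763) -> (763/101): both odd, 101 mod 4 = 1, 763 mod 4 = 3, so the flip contributes +1; sign now +1
(763/101): 763 mod 101 = 56, so (763/101) = (56/101)
factor out 2^3: 56 = 2^3·7; with 101 mod 8 = 5, (2/101) = -1; sign now -1; continue with (7/101)
flip (7/101) -> (101/7): both odd, 7 mod 4 = 3, 101 mod 4 = 1, so the flip contributes +1; sign now -1
(101/7): 101 mod 7 = 3, so (101/7) = (3/7)
flip (3/7) -> (7/3): both odd, 3 mod 4 = 3, 7 mod 4 = 3, so the flip contributes -1; sign now +1
(7/3): 7 mod 3 = 1, so (7/3) = (1/3)
reached (1/3) = 1, so the symbol is +1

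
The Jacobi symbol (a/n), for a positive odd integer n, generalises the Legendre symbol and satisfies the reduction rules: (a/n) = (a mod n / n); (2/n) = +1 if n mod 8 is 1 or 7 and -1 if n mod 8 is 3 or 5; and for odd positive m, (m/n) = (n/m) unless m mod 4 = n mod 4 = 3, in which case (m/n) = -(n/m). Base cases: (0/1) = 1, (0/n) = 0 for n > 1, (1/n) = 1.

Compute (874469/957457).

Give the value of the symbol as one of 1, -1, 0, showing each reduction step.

flip (874469/957457) -> (957457/874469): both odd, 874469 mod 4 = 1, 957457 mod 4 = 1, so the flip contributes +1; sign now +1
(957457/874469): 957457 mod 874469 = 82988, so (957457/874469) = (82988/874469)
factor out 2^2: 82988 = 2^2·20747; with 874469 mod 8 = 5, (2/874469) = -1; sign now +1; continue with (20747/874469)
flip (20747/874469) -> (874469/20747): both odd, 20747 mod 4 = 3, 874469 mod 4 = 1, so the flip contributes +1; sign now +1
(874469/20747): 874469 mod 20747 = 3095, so (874469/20747) = (3095/20747)
flip (3095/20747) -> (20747/3095): both odd, 3095 mod 4 = 3, 20747 mod 4 = 3, so the flip contributes -1; sign now -1
(20747/3095): 20747 mod 3095 = 2177, so (20747/3095) = (2177/3095)
flip (2177/3095) -> (3095/2177): both odd, 2177 mod 4 = 1, 3095 mod 4 = 3, so the flip contributes +1; sign now -1
(3095/2177): 3095 mod 2177 = 918, so (3095/2177) = (918/2177)
factor out 2^1: 918 = 2^1·459; with 2177 mod 8 = 1, (2/2177) = +1; sign now -1; continue with (459/2177)
flip (459/2177) -> (2177/459): both odd, 459 mod 4 = 3, 2177 mod 4 = 1, so the flip contributes +1; sign now -1
(2177/459): 2177 mod 459 = 341, so (2177/459) = (341/459)
flip (341/459) -> (459/341): both odd, 341 mod 4 = 1, 459 mod 4 = 3, so the flip contributes +1; sign now -1
(459/341): 459 mod 341 = 118, so (459/341) = (118/341)
factor out 2^1: 118 = 2^1·59; with 341 mod 8 = 5, (2/341) = -1; sign now +1; continue with (59/341)
flip (59/341) -> (341/59): both odd, 59 mod 4 = 3, 341 mod 4 = 1, so the flip contributes +1; sign now +1
(341/59): 341 mod 59 = 46, so (341/59) = (46/59)
factor out 2^1: 46 = 2^1·23; with 59 mod 8 = 3, (2/59) = -1; sign now -1; continue with (23/59)
flip (23/59) -> (59/23): both odd, 23 mod 4 = 3, 59 mod 4 = 3, so the flip contributes -1; sign now +1
(59/23): 59 mod 23 = 13, so (59/23) = (13/23)
flip (13/23) -> (23/13): both odd, 13 mod 4 = 1, 23 mod 4 = 3, so the flip contributes +1; sign now +1
(23/13): 23 mod 13 = 10, so (23/13) = (10/13)
factor out 2^1: 10 = 2^1·5; with 13 mod 8 = 5, (2/13) = -1; sign now -1; continue with (5/13)
flip (5/13) -> (13/5): both odd, 5 mod 4 = 1, 13 mod 4 = 1, so the flip contributes +1; sign now -1
(13/5): 13 mod 5 = 3, so (13/5) = (3/5)
flip (3/5) -> (5/3): both odd, 3 mod 4 = 3, 5 mod 4 = 1, so the flip contributes +1; sign now -1
(5/3): 5 mod 3 = 2, so (5/3) = (2/3)
factor out 2^1: 2 = 2^1·1; with 3 mod 8 = 3, (2/3) = -1; sign now +1; continue with (1/3)
reached (1/3) = 1, so the symbol is +1

1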